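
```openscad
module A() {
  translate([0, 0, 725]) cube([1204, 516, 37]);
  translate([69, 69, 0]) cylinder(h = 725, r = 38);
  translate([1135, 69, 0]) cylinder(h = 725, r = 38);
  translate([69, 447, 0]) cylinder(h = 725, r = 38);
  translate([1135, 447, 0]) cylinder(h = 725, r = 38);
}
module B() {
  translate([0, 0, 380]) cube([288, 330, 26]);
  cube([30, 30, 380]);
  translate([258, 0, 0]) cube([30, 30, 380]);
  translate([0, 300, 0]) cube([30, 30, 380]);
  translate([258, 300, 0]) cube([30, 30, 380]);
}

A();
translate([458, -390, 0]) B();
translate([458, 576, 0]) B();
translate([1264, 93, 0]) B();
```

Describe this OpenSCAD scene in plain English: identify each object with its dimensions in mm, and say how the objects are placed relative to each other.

A is a table with a 1204×516 mm rectangular top, 37 mm thick, top surface at z = 762 mm, supported by four round legs of 76 mm diameter, each leg's bounding box inset 31 mm from the nearest pair of top edges, running from the floor.

B is a four-legged stool. The seat is 288×330 mm, 26 mm thick, top at z = 406 mm. It stands on four square legs, each 30×30 mm in cross-section, from z = 0 to the seat underside, each flush with a corner of the seat.

Three stools sit around the table at the −y, +y, +x sides.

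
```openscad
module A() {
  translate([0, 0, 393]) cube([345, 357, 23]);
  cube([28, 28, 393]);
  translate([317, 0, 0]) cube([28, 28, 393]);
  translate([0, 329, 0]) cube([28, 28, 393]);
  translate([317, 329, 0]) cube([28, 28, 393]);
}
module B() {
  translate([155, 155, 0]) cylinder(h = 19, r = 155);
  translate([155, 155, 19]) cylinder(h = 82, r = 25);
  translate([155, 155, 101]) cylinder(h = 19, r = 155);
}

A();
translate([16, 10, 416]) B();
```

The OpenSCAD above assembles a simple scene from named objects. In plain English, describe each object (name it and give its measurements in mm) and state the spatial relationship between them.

A is a simple wooden stool: a rectangular seat 345 mm (x) by 357 mm (y), 23 mm thick, top face at z = 416 mm, on four square legs, each 28×28 mm in cross-section. The legs rest on z = 0, each flush with a corner of the seat.

B is a spool: two coaxial disc flanges of radius 155 mm and thickness 19 mm, joined by a core cylinder of radius 25 mm and height 82 mm. The lower flange rests on z = 0 and the three cylinders share a vertical axis.

The spool is on top of the stool.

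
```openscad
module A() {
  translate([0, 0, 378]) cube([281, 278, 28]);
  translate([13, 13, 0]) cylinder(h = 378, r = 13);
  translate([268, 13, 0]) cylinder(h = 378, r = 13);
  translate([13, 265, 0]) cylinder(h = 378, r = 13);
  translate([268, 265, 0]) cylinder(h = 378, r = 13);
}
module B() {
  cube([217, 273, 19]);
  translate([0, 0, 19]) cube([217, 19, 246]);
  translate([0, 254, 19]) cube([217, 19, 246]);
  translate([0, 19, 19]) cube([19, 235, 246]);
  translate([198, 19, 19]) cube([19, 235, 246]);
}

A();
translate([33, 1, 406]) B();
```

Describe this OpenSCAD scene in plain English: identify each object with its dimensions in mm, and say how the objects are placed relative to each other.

A is a four-legged stool. The seat is a 281×278×28 mm slab whose top surface is at z = 406 mm; four round legs, each 26 mm in diameter, run from the floor (z = 0) to the underside of the seat, each leg's axis is inset half a diameter from the nearest pair of seat edges (so the leg's bounding box is flush with the corner).

B is an open storage box with external size 217×273×265 mm and wall thickness 19 mm (the base is also 19 mm thick). The base covers the whole footprint; the four walls stand on the base, with the y-facing walls full-width and the x-facing walls fitting between their inner faces.

The open box is on top of the stool.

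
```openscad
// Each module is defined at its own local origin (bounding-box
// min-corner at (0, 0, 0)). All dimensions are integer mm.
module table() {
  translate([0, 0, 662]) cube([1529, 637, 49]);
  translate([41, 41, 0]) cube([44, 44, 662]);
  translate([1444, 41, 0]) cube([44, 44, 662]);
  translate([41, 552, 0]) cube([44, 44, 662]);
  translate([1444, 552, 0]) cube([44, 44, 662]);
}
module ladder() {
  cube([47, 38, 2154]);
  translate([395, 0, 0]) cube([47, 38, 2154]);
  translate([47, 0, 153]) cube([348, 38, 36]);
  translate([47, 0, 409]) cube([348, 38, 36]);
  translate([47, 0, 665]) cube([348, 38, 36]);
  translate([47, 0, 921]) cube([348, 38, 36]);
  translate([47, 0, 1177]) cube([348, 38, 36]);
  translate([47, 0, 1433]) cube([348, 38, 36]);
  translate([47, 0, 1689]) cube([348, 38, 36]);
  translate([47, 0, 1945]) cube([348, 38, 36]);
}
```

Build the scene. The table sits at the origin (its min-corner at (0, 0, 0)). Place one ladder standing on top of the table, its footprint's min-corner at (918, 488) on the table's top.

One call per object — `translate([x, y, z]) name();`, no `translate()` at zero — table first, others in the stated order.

table();
translate([918, 488, 711]) ladder();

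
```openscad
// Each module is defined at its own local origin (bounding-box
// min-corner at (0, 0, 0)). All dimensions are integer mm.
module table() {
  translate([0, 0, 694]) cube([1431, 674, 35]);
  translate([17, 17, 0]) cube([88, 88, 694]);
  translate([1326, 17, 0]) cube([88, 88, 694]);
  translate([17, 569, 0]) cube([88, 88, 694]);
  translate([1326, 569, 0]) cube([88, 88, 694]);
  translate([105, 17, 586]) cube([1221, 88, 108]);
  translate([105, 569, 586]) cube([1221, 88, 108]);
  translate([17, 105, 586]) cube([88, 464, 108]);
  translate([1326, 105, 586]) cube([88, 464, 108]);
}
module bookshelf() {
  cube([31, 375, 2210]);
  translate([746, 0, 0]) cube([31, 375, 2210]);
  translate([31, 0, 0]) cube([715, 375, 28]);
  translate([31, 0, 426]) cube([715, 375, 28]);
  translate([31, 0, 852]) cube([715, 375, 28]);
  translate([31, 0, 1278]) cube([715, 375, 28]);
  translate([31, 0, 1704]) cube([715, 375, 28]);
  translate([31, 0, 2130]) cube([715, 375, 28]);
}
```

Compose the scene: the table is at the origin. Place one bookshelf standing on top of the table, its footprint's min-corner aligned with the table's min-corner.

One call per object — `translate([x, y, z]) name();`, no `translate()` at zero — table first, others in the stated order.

table();
translate([0, 0, 729]) bookshelf();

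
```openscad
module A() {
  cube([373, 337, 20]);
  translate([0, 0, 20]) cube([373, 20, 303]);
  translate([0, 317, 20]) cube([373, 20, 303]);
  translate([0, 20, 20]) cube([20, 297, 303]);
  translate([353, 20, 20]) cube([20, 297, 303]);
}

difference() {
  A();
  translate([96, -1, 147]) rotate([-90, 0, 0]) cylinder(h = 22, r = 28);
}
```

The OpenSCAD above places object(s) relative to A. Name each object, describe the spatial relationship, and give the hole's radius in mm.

A is an open box. The open box has a circular hole through its front wall. The hole's radius is 28 mm.

The subtracted cylinder has r = 28 mm.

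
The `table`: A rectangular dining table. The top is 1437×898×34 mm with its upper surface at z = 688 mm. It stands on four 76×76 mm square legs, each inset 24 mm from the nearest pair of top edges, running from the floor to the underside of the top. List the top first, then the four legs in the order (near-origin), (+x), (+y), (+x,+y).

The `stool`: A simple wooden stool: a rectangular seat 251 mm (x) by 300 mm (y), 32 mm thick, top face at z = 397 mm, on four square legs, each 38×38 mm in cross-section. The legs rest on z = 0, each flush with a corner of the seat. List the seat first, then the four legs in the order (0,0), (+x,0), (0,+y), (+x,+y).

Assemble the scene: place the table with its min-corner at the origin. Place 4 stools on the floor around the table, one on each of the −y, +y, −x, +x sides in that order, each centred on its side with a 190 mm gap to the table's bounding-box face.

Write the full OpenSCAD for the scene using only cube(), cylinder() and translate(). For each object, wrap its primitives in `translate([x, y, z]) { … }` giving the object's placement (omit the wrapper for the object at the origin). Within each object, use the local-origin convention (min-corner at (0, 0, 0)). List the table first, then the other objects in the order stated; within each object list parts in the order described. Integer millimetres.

translate([0, 0, 654]) cube([1437, 898, 34]);
translate([24, 24, 0]) cube([76, 76, 654]);
translate([1337, 24, 0]) cube([76, 76, 654]);
translate([24, 798, 0]) cube([76, 76, 654]);
translate([1337, 798, 0]) cube([76, 76, 654]);
translate([593, -490, 0]) {
  translate([0, 0, 365]) cube([251, 300, 32]);
  cube([38, 38, 365]);
  translate([213, 0, 0]) cube([38, 38, 365]);
  translate([0, 262, 0]) cube([38, 38, 365]);
  translate([213, 262, 0]) cube([38, 38, 365]);
}
translate([593, 1088, 0]) {
  translate([0, 0, 365]) cube([251, 300, 32]);
  cube([38, 38, 365]);
  translate([213, 0, 0]) cube([38, 38, 365]);
  translate([0, 262, 0]) cube([38, 38, 365]);
  translate([213, 262, 0]) cube([38, 38, 365]);
}
translate([-441, 299, 0]) {
  translate([0, 0, 365]) cube([251, 300, 32]);
  cube([38, 38, 365]);
  translate([213, 0, 0]) cube([38, 38, 365]);
  translate([0, 262, 0]) cube([38, 38, 365]);
  translate([213, 262, 0]) cube([38, 38, 365]);
}
translate([1627, 299, 0]) {
  translate([0, 0, 365]) cube([251, 300, 32]);
  cube([38, 38, 365]);
  translate([213, 0, 0]) cube([38, 38, 365]);
  translate([0, 262, 0]) cube([38, 38, 365]);
  translate([213, 262, 0]) cube([38, 38, 365]);
}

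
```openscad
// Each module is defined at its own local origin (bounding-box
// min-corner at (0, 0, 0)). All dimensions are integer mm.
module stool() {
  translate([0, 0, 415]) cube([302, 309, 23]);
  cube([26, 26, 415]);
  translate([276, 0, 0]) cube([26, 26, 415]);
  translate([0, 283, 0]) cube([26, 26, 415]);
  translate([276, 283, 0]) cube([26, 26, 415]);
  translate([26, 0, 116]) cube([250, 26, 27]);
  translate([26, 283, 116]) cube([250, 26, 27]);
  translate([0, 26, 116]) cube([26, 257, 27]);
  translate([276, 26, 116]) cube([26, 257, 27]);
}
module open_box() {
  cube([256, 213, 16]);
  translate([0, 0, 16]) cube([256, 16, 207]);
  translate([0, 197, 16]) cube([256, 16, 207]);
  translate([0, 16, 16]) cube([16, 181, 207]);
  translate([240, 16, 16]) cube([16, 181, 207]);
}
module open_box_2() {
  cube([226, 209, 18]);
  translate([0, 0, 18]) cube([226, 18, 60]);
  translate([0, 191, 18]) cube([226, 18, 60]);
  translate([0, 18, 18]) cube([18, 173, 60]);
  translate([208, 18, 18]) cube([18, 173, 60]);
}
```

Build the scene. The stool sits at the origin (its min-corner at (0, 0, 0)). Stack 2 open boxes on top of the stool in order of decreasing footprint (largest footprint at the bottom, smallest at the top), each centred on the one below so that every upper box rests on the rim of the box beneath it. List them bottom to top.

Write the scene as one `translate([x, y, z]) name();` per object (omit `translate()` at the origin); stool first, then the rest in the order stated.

stool();
translate([23, 48, 438]) open_box();
translate([38, 50, 661]) open_box_2();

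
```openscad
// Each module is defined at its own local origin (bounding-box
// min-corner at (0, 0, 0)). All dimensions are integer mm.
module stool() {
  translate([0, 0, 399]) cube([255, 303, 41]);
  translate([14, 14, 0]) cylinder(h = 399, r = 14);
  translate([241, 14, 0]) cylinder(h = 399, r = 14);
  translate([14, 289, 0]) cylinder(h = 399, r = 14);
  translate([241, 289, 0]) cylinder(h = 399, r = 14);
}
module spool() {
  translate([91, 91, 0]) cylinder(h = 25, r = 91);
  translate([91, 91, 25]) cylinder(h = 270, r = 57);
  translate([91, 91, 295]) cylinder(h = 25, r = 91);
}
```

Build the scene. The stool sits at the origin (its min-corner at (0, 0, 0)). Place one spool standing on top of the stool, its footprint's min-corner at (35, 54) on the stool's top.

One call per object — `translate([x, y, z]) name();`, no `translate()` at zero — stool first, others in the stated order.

stool();
translate([35, 54, 440]) spool();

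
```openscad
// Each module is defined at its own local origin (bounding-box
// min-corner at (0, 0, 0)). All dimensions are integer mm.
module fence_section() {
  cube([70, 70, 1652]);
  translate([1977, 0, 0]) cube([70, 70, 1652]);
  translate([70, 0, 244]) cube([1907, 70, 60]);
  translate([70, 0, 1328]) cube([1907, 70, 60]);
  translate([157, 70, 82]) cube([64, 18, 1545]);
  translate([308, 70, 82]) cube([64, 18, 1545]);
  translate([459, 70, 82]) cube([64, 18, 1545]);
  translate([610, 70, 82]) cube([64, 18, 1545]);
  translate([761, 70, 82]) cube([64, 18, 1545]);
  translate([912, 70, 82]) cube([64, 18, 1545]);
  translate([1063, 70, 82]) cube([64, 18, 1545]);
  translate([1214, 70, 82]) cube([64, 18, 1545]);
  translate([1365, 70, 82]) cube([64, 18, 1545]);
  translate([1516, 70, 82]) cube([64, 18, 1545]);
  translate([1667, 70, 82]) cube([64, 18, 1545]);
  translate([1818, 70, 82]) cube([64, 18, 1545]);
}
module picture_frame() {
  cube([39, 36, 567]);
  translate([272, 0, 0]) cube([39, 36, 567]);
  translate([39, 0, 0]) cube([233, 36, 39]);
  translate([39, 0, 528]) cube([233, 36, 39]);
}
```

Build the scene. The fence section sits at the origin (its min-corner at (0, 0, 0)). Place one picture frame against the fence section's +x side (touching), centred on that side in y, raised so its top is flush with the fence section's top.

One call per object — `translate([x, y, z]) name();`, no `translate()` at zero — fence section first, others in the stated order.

fence_section();
translate([2047, 26, 1085]) picture_frame();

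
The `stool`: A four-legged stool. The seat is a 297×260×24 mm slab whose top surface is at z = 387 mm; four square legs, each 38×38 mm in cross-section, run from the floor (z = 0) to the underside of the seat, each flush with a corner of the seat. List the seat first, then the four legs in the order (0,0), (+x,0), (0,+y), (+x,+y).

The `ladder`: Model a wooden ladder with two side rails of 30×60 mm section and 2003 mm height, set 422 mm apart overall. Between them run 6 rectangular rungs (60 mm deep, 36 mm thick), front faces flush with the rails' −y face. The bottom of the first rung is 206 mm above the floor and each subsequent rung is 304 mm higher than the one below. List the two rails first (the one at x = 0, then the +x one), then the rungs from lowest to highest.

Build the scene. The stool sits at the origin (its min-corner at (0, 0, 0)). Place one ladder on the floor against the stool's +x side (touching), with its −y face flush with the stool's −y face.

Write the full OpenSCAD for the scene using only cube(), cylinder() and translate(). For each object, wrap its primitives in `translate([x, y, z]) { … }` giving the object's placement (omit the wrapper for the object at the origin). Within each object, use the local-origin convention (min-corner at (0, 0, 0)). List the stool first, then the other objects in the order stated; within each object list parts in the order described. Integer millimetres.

translate([0, 0, 363]) cube([297, 260, 24]);
cube([38, 38, 363]);
translate([259, 0, 0]) cube([38, 38, 363]);
translate([0, 222, 0]) cube([38, 38, 363]);
translate([259, 222, 0]) cube([38, 38, 363]);
translate([297, 0, 0]) {
  cube([30, 60, 2003]);
  translate([392, 0, 0]) cube([30, 60, 2003]);
  translate([30, 0, 206]) cube([362, 60, 36]);
  translate([30, 0, 510]) cube([362, 60, 36]);
  translate([30, 0, 814]) cube([362, 60, 36]);
  translate([30, 0, 1118]) cube([362, 60, 36]);
  translate([30, 0, 1422]) cube([362, 60, 36]);
  translate([30, 0, 1726]) cube([362, 60, 36]);
}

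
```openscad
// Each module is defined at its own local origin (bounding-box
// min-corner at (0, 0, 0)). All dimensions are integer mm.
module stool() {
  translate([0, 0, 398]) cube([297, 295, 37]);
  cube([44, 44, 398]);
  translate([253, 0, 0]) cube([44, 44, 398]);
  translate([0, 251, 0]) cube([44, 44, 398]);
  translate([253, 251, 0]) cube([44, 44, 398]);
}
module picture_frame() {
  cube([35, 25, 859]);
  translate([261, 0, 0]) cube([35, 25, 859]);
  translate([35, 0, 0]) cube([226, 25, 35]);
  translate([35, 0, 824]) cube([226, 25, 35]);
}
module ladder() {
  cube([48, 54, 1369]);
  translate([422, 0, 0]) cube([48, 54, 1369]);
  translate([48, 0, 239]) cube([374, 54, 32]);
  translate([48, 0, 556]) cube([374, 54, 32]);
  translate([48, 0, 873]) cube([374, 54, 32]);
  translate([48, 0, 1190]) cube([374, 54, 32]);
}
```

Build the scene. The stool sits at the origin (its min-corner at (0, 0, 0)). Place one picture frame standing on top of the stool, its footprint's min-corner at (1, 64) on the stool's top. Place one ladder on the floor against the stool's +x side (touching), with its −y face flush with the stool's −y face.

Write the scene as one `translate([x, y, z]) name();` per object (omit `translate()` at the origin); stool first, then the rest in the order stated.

stool();
translate([1, 64, 435]) picture_frame();
translate([297, 0, 0]) ladder();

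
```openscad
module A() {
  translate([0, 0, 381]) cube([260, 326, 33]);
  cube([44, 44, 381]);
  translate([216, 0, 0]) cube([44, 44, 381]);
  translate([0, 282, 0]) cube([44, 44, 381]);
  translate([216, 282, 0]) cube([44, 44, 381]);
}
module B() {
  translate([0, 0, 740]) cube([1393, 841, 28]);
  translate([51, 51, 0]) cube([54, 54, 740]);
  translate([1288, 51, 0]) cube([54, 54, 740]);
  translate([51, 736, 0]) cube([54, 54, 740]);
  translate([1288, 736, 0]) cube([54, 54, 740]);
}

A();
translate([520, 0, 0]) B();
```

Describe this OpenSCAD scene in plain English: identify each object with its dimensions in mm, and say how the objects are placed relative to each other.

A is a four-legged stool. The seat is 260×326 mm, 33 mm thick, top at z = 414 mm. It stands on four square legs, each 44×44 mm in cross-section, from z = 0 to the seat underside, each flush with a corner of the seat.

B is a table: top 1393 mm (x) × 841 mm (y), 28 mm thick, upper face at z = 768 mm, on four 54×54 mm square legs, each inset 51 mm from the nearest pair of top edges, running from z = 0 to the bottom of the top.

The table is on the floor beside the stool on its +x side.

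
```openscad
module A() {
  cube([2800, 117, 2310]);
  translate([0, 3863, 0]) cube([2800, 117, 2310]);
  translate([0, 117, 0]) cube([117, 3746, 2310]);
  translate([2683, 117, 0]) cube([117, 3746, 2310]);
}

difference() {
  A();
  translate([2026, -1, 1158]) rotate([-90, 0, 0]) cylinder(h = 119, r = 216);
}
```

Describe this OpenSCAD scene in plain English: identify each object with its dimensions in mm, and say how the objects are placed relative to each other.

A is a box-shaped house frame (walls only): outside footprint 2800×3980 mm, wall height 2310 mm, wall thickness 117 mm. The two y-facing walls run the full x-width; the two x-facing walls fit between the inner faces of the y-facing walls.

The house frame has a circular hole of radius 216 mm through its front wall, centred at (x = 2026, z = 1158).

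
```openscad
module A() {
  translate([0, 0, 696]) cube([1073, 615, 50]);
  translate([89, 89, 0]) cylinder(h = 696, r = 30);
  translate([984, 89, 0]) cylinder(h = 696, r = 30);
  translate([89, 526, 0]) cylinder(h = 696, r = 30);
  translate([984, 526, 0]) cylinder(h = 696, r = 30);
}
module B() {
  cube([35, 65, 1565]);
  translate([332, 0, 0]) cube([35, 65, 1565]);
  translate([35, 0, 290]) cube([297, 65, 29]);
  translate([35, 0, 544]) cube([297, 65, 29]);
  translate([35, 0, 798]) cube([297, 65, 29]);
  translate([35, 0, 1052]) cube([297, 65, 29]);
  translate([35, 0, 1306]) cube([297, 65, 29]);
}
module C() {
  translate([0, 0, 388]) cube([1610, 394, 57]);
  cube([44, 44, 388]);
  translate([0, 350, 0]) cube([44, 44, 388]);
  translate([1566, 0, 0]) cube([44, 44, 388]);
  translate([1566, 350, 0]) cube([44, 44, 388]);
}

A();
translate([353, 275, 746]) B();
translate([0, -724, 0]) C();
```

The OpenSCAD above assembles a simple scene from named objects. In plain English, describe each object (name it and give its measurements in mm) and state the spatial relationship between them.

A is a table with a 1073×615 mm rectangular top, 50 mm thick, top surface at z = 746 mm, supported by four round legs of 60 mm diameter, each leg's bounding box inset 59 mm from the nearest pair of top edges, running from the floor.

B is a straight ladder. Two 35×65 mm vertical rails, 1565 mm tall, stand 367 mm apart (outside-to-outside) with their front faces coplanar on the −y side. 5 rungs, each 65 mm deep and 29 mm tall, span between the inner faces of the rails, front faces flush with the rails. The lowest rung's underside is at z = 290 mm and rungs are spaced 254 mm apart (underside to underside).

C is a bench: a 1610×394 mm seat slab, 57 mm thick, top at z = 445 mm, on four 44×44 mm square legs flush with the seat corners and standing on z = 0.

The ladder is on top of the table, centred. The bench is on the floor beside the table on its −y side.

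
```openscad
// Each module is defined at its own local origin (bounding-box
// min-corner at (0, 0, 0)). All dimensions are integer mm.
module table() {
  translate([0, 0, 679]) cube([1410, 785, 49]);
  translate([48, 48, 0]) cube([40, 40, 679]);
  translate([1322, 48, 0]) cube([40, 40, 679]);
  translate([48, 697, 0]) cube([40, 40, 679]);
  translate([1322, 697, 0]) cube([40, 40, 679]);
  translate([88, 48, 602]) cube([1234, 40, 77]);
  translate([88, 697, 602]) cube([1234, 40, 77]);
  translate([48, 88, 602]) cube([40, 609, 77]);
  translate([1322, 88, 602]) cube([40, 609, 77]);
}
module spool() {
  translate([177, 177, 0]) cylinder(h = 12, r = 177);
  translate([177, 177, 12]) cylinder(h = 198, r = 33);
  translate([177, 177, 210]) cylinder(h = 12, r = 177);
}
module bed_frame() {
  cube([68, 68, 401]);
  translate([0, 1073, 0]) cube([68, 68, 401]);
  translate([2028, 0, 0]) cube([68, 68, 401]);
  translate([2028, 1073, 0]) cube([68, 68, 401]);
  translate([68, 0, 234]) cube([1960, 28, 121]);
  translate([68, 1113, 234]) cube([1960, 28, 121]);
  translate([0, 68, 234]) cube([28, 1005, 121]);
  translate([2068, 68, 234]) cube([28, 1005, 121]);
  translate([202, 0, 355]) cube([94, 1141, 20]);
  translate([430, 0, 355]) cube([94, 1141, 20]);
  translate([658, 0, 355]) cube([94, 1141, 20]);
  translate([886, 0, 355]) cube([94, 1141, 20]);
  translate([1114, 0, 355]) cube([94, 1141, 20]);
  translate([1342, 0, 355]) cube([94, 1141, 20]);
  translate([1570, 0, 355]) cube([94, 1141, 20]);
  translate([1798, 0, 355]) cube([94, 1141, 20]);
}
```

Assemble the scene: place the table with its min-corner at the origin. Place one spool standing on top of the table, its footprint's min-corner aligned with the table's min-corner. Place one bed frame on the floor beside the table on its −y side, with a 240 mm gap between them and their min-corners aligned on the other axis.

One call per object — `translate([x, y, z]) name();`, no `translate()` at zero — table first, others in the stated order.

table();
translate([0, 0, 728]) spool();
translate([0, -1381, 0]) bed_frame();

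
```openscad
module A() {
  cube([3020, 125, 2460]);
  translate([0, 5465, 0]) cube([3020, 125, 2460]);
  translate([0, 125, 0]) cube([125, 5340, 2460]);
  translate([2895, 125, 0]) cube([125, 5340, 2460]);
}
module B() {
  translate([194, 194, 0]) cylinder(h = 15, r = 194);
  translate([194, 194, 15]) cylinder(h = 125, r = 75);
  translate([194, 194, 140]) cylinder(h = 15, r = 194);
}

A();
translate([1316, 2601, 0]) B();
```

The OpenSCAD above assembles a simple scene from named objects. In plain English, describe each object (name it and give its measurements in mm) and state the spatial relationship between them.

A is a box-shaped house frame (walls only): outside footprint 3020×5590 mm, wall height 2460 mm, wall thickness 125 mm. The two y-facing walls run the full x-width; the two x-facing walls fit between the inner faces of the y-facing walls.

B is a spool: two coaxial disc flanges of radius 194 mm and thickness 15 mm, joined by a core cylinder of radius 75 mm and height 125 mm. The lower flange rests on z = 0 and the three cylinders share a vertical axis.

The spool sits inside the house frame, centred.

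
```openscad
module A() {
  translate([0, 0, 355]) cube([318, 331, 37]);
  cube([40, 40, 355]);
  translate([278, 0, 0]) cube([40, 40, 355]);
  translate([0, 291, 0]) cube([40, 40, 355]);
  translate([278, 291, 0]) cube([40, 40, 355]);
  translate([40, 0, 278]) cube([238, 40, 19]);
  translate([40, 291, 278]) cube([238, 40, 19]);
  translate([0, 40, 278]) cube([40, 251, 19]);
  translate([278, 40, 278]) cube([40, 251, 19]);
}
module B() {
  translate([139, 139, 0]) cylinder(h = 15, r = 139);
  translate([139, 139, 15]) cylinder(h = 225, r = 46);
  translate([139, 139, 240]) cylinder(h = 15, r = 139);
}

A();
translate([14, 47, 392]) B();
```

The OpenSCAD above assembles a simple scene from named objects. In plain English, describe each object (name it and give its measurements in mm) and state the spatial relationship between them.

A is a four-legged stool. The seat is 318×331 mm, 37 mm thick, top at z = 392 mm. It stands on four square legs, each 40×40 mm in cross-section, from z = 0 to the seat underside, each flush with a corner of the seat. Four stretchers, 40 mm wide and 19 mm tall, connect adjacent legs with their undersides at z = 278 mm, each running between the inner faces of the legs it joins and aligned with the legs' outer faces on the other axis.

B is a spool: two coaxial disc flanges of radius 139 mm and thickness 15 mm, joined by a core cylinder of radius 46 mm and height 225 mm. The lower flange rests on z = 0 and the three cylinders share a vertical axis.

The spool is on top of the stool.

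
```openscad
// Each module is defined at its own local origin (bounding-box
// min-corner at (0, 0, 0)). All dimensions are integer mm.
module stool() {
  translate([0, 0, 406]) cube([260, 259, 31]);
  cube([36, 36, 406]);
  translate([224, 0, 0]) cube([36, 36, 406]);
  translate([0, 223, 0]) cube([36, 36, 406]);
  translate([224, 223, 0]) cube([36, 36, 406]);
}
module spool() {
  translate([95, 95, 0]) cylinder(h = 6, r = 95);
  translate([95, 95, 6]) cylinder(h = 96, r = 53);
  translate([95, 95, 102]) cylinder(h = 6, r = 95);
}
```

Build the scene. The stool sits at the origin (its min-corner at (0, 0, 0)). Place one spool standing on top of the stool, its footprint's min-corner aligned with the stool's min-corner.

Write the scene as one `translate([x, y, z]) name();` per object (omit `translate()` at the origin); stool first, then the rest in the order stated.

stool();
translate([0, 0, 437]) spool();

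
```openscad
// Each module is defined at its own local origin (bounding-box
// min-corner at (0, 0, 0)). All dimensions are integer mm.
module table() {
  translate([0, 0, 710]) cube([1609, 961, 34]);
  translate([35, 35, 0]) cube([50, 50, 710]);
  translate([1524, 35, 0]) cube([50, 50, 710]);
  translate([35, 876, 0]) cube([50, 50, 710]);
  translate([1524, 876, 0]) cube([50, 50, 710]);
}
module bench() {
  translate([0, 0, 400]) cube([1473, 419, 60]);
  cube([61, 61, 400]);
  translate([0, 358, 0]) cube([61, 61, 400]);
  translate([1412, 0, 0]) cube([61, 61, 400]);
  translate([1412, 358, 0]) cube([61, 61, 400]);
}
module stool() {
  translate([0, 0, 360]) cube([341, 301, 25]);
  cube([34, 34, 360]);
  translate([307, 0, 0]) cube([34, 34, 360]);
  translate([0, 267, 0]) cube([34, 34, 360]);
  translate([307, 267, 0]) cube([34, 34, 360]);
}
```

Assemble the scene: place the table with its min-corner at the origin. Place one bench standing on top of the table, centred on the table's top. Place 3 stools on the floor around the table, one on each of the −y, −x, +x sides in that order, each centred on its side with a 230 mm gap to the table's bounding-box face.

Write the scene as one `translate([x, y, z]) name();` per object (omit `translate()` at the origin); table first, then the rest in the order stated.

table();
translate([68, 271, 744]) bench();
translate([634, -531, 0]) stool();
translate([-571, 330, 0]) stool();
translate([1839, 330, 0]) stool();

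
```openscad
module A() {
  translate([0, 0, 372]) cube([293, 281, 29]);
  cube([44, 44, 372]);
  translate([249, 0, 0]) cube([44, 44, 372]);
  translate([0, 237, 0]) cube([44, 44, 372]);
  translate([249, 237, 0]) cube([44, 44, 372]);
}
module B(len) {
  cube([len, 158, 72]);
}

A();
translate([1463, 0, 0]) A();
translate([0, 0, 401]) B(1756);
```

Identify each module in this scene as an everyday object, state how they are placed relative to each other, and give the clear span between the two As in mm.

Second stool starts at x = 1463; first ends at x = 293; clear span = 1463 − 293 = 1170 mm.

A is a stool. B is a beam. A beam spans the tops of two stools. The clear span between the two stools is 1170 mm.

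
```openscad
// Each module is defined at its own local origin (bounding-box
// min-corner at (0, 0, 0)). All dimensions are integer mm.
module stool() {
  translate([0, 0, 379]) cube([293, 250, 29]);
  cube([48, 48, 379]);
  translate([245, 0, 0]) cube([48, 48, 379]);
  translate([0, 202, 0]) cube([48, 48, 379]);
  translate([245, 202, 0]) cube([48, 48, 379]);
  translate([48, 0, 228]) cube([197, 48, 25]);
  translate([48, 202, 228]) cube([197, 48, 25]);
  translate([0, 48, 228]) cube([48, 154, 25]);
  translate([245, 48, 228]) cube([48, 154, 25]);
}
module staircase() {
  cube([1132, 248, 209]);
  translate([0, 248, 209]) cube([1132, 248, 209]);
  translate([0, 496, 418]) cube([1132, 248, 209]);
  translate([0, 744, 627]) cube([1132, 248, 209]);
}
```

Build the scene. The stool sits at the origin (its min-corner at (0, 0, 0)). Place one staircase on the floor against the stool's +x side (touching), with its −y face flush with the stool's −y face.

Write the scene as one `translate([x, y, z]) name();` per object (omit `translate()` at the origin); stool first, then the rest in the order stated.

stool();
translate([293, 0, 0]) staircase();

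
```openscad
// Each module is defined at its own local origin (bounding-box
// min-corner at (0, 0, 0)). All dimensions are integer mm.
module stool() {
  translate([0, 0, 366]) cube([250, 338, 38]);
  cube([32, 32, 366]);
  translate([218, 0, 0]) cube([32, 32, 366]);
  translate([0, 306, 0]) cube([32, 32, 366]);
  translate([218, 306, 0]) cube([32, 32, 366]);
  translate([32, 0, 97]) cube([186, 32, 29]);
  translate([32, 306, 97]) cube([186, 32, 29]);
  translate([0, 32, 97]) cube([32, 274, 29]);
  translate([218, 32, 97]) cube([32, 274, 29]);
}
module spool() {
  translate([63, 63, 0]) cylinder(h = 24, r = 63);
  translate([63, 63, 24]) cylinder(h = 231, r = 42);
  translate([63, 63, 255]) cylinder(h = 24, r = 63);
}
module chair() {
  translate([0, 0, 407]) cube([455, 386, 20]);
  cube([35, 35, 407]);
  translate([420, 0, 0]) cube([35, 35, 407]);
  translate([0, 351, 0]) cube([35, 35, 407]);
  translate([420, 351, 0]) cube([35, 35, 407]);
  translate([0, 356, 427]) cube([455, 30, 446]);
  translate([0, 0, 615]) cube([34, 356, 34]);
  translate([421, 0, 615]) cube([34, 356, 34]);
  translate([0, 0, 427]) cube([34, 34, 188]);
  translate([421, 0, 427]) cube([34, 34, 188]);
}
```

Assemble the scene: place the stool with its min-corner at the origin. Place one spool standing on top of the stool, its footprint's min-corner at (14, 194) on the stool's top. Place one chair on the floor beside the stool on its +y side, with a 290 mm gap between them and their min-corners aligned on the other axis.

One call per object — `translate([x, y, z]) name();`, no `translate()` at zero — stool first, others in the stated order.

stool();
translate([14, 194, 404]) spool();
translate([0, 628, 0]) chair();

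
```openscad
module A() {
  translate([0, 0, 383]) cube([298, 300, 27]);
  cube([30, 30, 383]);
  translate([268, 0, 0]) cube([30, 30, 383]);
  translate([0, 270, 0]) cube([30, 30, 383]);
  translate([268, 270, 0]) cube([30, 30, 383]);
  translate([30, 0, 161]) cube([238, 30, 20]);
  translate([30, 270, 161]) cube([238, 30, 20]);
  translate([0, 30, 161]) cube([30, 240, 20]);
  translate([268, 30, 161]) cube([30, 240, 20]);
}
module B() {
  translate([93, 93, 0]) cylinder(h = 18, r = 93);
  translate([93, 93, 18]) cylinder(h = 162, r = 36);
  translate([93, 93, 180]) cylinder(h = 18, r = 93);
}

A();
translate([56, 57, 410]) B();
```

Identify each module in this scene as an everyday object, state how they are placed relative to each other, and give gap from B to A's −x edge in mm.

A is a stool. B is a spool. The spool is on top of the stool, centred. The gap from the spool to the stool's −x edge is 56 mm.

The spool's min-x is at 56; the stool's min-x is 0; gap = 56 mm.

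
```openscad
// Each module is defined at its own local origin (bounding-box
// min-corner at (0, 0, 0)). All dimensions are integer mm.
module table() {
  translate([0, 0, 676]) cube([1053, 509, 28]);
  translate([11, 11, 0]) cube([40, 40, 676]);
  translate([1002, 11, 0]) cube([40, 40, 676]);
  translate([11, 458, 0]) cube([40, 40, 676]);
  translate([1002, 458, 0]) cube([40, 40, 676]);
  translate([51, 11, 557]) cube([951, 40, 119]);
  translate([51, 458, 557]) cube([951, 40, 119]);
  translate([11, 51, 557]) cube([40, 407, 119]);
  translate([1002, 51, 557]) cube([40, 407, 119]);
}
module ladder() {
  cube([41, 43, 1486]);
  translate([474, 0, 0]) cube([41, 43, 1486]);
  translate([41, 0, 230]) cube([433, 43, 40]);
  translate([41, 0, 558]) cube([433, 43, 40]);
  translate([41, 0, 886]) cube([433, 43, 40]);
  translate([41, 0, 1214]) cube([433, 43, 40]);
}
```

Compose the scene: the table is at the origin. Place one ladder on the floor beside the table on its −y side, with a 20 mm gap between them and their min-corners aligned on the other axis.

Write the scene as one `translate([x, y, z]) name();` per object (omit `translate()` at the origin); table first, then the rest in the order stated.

table();
translate([0, -63, 0]) ladder();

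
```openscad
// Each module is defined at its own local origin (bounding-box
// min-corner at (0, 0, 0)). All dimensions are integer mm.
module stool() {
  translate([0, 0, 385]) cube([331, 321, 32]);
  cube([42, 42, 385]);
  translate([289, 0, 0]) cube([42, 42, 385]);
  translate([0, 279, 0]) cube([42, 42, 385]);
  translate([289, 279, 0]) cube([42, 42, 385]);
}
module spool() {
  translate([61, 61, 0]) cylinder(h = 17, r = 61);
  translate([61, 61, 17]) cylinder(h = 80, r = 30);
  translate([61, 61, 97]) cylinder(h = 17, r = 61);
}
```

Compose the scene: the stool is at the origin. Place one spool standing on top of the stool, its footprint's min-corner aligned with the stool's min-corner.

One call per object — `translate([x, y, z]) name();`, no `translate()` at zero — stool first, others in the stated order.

stool();
translate([0, 0, 417]) spool();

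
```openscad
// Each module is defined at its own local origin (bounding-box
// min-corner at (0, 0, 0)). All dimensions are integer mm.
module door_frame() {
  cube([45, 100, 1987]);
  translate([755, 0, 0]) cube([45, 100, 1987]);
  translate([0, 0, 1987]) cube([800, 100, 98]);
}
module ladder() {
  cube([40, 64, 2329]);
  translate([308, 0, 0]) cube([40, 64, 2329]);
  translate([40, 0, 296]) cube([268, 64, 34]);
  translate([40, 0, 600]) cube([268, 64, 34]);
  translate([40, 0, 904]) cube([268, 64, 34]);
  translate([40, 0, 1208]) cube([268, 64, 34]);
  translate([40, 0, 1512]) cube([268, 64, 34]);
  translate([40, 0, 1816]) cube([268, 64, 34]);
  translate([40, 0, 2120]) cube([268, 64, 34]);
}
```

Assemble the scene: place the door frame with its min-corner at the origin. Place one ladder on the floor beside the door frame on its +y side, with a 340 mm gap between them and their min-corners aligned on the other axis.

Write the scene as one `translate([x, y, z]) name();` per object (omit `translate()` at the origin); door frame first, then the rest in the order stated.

door_frame();
translate([0, 440, 0]) ladder();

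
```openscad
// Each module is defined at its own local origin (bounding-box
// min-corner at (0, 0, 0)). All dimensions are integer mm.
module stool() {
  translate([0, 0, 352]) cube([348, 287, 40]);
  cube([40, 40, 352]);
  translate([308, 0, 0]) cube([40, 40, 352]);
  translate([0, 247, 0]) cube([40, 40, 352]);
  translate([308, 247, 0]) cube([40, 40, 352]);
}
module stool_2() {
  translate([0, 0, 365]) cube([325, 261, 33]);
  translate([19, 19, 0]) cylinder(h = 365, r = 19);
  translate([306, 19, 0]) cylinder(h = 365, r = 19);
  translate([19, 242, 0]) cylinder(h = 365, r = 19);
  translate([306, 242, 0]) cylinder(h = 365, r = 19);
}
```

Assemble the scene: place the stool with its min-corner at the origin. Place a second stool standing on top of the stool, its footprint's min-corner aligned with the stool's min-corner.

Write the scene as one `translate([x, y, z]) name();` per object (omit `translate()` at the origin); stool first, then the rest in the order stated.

stool();
translate([0, 0, 392]) stool_2();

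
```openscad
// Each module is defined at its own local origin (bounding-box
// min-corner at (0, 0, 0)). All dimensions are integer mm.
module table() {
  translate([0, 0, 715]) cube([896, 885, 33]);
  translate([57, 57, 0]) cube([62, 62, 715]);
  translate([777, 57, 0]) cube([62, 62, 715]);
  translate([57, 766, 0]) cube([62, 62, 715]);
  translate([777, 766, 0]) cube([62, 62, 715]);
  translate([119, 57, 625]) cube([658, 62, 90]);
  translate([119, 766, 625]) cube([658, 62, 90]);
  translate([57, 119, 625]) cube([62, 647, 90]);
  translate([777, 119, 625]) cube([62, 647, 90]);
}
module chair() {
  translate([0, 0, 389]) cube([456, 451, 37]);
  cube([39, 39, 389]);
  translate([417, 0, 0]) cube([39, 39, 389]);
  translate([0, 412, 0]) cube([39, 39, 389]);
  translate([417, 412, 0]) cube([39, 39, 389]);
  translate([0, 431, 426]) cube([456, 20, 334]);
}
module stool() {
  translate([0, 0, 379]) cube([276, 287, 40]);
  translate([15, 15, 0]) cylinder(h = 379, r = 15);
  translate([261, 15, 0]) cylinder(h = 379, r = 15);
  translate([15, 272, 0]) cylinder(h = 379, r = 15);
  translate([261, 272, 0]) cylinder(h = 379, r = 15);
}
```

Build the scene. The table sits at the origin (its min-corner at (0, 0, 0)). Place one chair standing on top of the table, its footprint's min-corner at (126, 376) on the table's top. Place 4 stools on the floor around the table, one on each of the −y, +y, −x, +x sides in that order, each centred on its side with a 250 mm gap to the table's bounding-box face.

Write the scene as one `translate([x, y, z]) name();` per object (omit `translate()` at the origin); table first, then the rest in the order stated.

table();
translate([126, 376, 748]) chair();
translate([310, -537, 0]) stool();
translate([310, 1135, 0]) stool();
translate([-526, 299, 0]) stool();
translate([1146, 299, 0]) stool();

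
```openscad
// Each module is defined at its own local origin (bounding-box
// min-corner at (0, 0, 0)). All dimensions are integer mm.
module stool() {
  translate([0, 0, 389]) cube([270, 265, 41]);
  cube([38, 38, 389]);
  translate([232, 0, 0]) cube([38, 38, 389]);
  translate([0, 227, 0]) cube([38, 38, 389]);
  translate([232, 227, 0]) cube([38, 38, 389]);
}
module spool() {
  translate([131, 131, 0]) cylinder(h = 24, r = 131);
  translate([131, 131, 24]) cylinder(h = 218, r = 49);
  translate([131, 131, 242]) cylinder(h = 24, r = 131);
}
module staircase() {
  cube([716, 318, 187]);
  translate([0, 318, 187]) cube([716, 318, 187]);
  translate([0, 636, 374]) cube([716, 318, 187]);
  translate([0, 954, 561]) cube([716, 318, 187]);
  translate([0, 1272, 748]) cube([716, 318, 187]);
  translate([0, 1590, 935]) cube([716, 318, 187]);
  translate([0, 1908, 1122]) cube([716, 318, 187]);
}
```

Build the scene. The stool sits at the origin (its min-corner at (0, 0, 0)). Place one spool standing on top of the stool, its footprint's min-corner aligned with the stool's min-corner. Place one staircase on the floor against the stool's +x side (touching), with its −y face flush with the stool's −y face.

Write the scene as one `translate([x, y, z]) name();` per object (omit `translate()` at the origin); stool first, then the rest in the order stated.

stool();
translate([0, 0, 430]) spool();
translate([270, 0, 0]) staircase();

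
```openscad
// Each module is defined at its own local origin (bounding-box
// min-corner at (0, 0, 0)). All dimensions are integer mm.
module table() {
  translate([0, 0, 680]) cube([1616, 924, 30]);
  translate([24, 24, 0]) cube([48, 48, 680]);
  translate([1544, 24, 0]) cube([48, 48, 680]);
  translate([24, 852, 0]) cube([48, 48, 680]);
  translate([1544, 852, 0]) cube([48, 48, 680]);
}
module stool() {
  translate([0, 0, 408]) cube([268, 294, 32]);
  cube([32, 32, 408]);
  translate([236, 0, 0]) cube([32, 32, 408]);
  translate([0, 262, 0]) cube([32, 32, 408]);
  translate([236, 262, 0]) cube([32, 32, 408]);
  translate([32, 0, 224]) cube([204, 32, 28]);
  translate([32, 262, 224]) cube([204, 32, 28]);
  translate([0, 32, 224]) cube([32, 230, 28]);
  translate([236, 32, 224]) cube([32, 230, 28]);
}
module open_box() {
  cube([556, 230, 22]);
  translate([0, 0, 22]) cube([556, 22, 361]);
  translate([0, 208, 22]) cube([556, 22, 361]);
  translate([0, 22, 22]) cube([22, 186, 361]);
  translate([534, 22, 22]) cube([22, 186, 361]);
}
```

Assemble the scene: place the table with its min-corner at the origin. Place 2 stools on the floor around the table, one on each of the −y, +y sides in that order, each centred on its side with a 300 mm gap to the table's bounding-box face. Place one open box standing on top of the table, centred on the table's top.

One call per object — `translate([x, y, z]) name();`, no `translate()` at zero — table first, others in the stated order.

table();
translate([674, -594, 0]) stool();
translate([674, 1224, 0]) stool();
translate([530, 347, 710]) open_box();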